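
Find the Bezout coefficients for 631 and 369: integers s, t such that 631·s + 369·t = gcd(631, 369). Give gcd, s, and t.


Euclidean algorithm on (631, 369) — divide until remainder is 0:
  631 = 1 · 369 + 262
  369 = 1 · 262 + 107
  262 = 2 · 107 + 48
  107 = 2 · 48 + 11
  48 = 4 · 11 + 4
  11 = 2 · 4 + 3
  4 = 1 · 3 + 1
  3 = 3 · 1 + 0
gcd(631, 369) = 1.
Track Bezout coefficients alongside the remainders: start with r₀ = 631 = a·1 + b·0 (s = 1, t = 0) and r₁ = 369 = a·0 + b·1 (s = 0, t = 1); each new remainder r_{k+1} = r_{k-1} − q_k·r_k inherits s_{k+1} = s_{k-1} − q_k·s_k, t_{k+1} = t_{k-1} − q_k·t_k, so r_k = a·s_k + b·t_k at every step:
  q = 1: r = 262, s = 1 − 1·0 = 1, t = 0 − 1·1 = -1  (check: 631·1 + 369·(-1) = 262)
  q = 1: r = 107, s = 0 − 1·1 = -1, t = 1 − 1·(-1) = 2  (check: 631·(-1) + 369·2 = 107)
  q = 2: r = 48, s = 1 − 2·(-1) = 3, t = -1 − 2·2 = -5  (check: 631·3 + 369·(-5) = 48)
  q = 2: r = 11, s = -1 − 2·3 = -7, t = 2 − 2·(-5) = 12  (check: 631·(-7) + 369·12 = 11)
  q = 4: r = 4, s = 3 − 4·(-7) = 31, t = -5 − 4·12 = -53  (check: 631·31 + 369·(-53) = 4)
  q = 2: r = 3, s = -7 − 2·31 = -69, t = 12 − 2·(-53) = 118  (check: 631·(-69) + 369·118 = 3)
  q = 1: r = 1, s = 31 − 1·(-69) = 100, t = -53 − 1·118 = -171  (check: 631·100 + 369·(-171) = 1)
The row with r = 1 (the gcd) gives the Bezout coefficients s = 100, t = -171.
Result: 631 · (100) + 369 · (-171) = 1.

gcd(631, 369) = 1; s = 100, t = -171 (check: 631·100 + 369·(-171) = 1).


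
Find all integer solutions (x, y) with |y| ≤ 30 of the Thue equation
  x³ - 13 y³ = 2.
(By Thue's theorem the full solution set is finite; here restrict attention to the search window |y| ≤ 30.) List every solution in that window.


The equation is x³ - 13y³ = 2. For fixed y, x³ = 13·y³ + 2, so a solution requires the RHS to be a perfect cube.
Strategy: iterate y from -30 to 30, compute RHS = 13·y³ + 2, and check whether it is a (positive or negative) perfect cube.
Check small values of y:
  y = 0: RHS = 2 is not a perfect cube.
  y = 1: RHS = 15 is not a perfect cube.
  y = -1: RHS = -11 is not a perfect cube.
  y = 2: RHS = 106 is not a perfect cube.
  y = -2: RHS = -102 is not a perfect cube.
  y = 3: RHS = 353 is not a perfect cube.
  y = -3: RHS = -349 is not a perfect cube.
Continuing the search up to |y| = 30 finds no solutions either.
No (x, y) in the scanned range satisfies the equation.

No integer solutions with |y| ≤ 30.


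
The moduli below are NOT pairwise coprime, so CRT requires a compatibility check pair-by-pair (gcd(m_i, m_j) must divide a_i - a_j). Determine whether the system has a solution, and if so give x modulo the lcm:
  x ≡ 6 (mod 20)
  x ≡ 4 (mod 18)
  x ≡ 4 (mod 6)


Moduli 20, 18, 6 are not pairwise coprime, so CRT works modulo lcm(m_i) when all pairwise compatibility conditions hold.
Pairwise compatibility: gcd(m_i, m_j) must divide a_i - a_j for every pair.
Merge one congruence at a time:
  Start: x ≡ 6 (mod 20).
  Combine with x ≡ 4 (mod 18): gcd(20, 18) = 2; 4 - 6 = -2, which IS divisible by 2, so compatible.
    Write x = 6 + 20·t and substitute into x ≡ 4 (mod 18): 20·t ≡ 4 − 6 = -2 (mod 18).
    Divide the congruence (and modulus) by g = 2: 10·t ≡ -1 (mod 9).
    Reduce coefficients mod 9: 1·t ≡ 8 (mod 9).
    So t ≡ 8 (mod 9).
    Then x = 6 + 20·8 = 166, valid modulo lcm(20, 18) = 180: x ≡ 166 (mod 180).
  Combine with x ≡ 4 (mod 6): gcd(180, 6) = 6; 4 - 166 = -162, which IS divisible by 6, so compatible.
    Write x = 166 + 180·t and substitute into x ≡ 4 (mod 6): 180·t ≡ 4 − 166 = -162 (mod 6).
    Divide the congruence (and modulus) by g = 6: 30·t ≡ -27 (mod 1).
    Modulo 1 every t works; take t = 0.
    Then x = 166 + 180·0 = 166, valid modulo lcm(180, 6) = 180: x ≡ 166 (mod 180).
Verify: 166 mod 20 = 6, 166 mod 18 = 4, 166 mod 6 = 4.

x ≡ 166 (mod 180).


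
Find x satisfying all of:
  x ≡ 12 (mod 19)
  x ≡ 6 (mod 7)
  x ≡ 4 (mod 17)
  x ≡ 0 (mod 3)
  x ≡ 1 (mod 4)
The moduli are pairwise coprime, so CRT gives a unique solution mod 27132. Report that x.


Product of moduli M = 19 · 7 · 17 · 3 · 4 = 27132.
Merge one congruence at a time:
  Start: x ≡ 12 (mod 19).
  Combine with x ≡ 6 (mod 7); new modulus lcm = 133.
    Write x = 12 + 19·t and substitute into x ≡ 6 (mod 7): 19·t ≡ 6 − 12 = -6 (mod 7).
    Reduce coefficients mod 7: 5·t ≡ 1 (mod 7).
    The inverse of 5 mod 7 is 3 (since 5·3 = 15 = 2·7 + 1), so t ≡ 3·1 = 3 ≡ 3 (mod 7).
    Then x = 12 + 19·3 = 69, valid modulo lcm(19, 7) = 133: x ≡ 69 (mod 133).
  Combine with x ≡ 4 (mod 17); new modulus lcm = 2261.
    Write x = 69 + 133·t and substitute into x ≡ 4 (mod 17): 133·t ≡ 4 − 69 = -65 (mod 17).
    Reduce coefficients mod 17: 14·t ≡ 3 (mod 17).
    The inverse of 14 mod 17 is 11 (since 14·11 = 154 = 9·17 + 1), so t ≡ 11·3 = 33 ≡ 16 (mod 17).
    Then x = 69 + 133·16 = 2197, valid modulo lcm(133, 17) = 2261: x ≡ 2197 (mod 2261).
  Combine with x ≡ 0 (mod 3); new modulus lcm = 6783.
    Write x = 2197 + 2261·t and substitute into x ≡ 0 (mod 3): 2261·t ≡ 0 − 2197 = -2197 (mod 3).
    Reduce coefficients mod 3: 2·t ≡ 2 (mod 3).
    The inverse of 2 mod 3 is 2 (since 2·2 = 4 = 1·3 + 1), so t ≡ 2·2 = 4 ≡ 1 (mod 3).
    Then x = 2197 + 2261·1 = 4458, valid modulo lcm(2261, 3) = 6783: x ≡ 4458 (mod 6783).
  Combine with x ≡ 1 (mod 4); new modulus lcm = 27132.
    Write x = 4458 + 6783·t and substitute into x ≡ 1 (mod 4): 6783·t ≡ 1 − 4458 = -4457 (mod 4).
    Reduce coefficients mod 4: 3·t ≡ 3 (mod 4).
    The inverse of 3 mod 4 is 3 (since 3·3 = 9 = 2·4 + 1), so t ≡ 3·3 = 9 ≡ 1 (mod 4).
    Then x = 4458 + 6783·1 = 11241, valid modulo lcm(6783, 4) = 27132: x ≡ 11241 (mod 27132).
Verify against each original: 11241 mod 19 = 12, 11241 mod 7 = 6, 11241 mod 17 = 4, 11241 mod 3 = 0, 11241 mod 4 = 1.

x ≡ 11241 (mod 27132).


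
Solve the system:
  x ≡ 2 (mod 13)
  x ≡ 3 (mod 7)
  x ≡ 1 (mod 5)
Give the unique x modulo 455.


Moduli 13, 7, 5 are pairwise coprime; by CRT there is a unique solution modulo M = 13 · 7 · 5 = 455.
Solve pairwise, accumulating the modulus:
  Start with x ≡ 2 (mod 13).
  Combine with x ≡ 3 (mod 7): since gcd(13, 7) = 1, we get a unique residue mod 91.
    Write x = 2 + 13·t and substitute into x ≡ 3 (mod 7): 13·t ≡ 3 − 2 = 1 (mod 7).
    Reduce coefficients mod 7: 6·t ≡ 1 (mod 7).
    The inverse of 6 mod 7 is 6 (since 6·6 = 36 = 5·7 + 1), so t ≡ 6·1 = 6 ≡ 6 (mod 7).
    Then x = 2 + 13·6 = 80, valid modulo lcm(13, 7) = 91: x ≡ 80 (mod 91).
  Combine with x ≡ 1 (mod 5): since gcd(91, 5) = 1, we get a unique residue mod 455.
    Write x = 80 + 91·t and substitute into x ≡ 1 (mod 5): 91·t ≡ 1 − 80 = -79 (mod 5).
    Reduce coefficients mod 5: 1·t ≡ 1 (mod 5).
    So t ≡ 1 (mod 5).
    Then x = 80 + 91·1 = 171, valid modulo lcm(91, 5) = 455: x ≡ 171 (mod 455).
Verify: 171 mod 13 = 2 ✓, 171 mod 7 = 3 ✓, 171 mod 5 = 1 ✓.

x ≡ 171 (mod 455).


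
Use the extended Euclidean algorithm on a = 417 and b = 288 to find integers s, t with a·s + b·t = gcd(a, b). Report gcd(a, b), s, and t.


Euclidean algorithm on (417, 288) — divide until remainder is 0:
  417 = 1 · 288 + 129
  288 = 2 · 129 + 30
  129 = 4 · 30 + 9
  30 = 3 · 9 + 3
  9 = 3 · 3 + 0
gcd(417, 288) = 3.
Track Bezout coefficients alongside the remainders: start with r₀ = 417 = a·1 + b·0 (s = 1, t = 0) and r₁ = 288 = a·0 + b·1 (s = 0, t = 1); each new remainder r_{k+1} = r_{k-1} − q_k·r_k inherits s_{k+1} = s_{k-1} − q_k·s_k, t_{k+1} = t_{k-1} − q_k·t_k, so r_k = a·s_k + b·t_k at every step:
  q = 1: r = 129, s = 1 − 1·0 = 1, t = 0 − 1·1 = -1  (check: 417·1 + 288·(-1) = 129)
  q = 2: r = 30, s = 0 − 2·1 = -2, t = 1 − 2·(-1) = 3  (check: 417·(-2) + 288·3 = 30)
  q = 4: r = 9, s = 1 − 4·(-2) = 9, t = -1 − 4·3 = -13  (check: 417·9 + 288·(-13) = 9)
  q = 3: r = 3, s = -2 − 3·9 = -29, t = 3 − 3·(-13) = 42  (check: 417·(-29) + 288·42 = 3)
The row with r = 3 (the gcd) gives the Bezout coefficients s = -29, t = 42.
Result: 417 · (-29) + 288 · (42) = 3.

gcd(417, 288) = 3; s = -29, t = 42 (check: 417·(-29) + 288·42 = 3).


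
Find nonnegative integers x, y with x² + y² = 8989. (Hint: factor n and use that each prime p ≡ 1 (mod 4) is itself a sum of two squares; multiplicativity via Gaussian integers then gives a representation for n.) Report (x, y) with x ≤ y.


Step 1: Factor n = 8989 = 89 · 101.
Step 2: Check the mod-4 condition on each prime factor: 89 ≡ 1 (mod 4), exponent 1; 101 ≡ 1 (mod 4), exponent 1.
All primes ≡ 3 (mod 4) appear to even exponent (or don't appear), so by the two-squares theorem n IS expressible as a sum of two squares.
Step 3: Build a representation. Here n = 89 · 101 is a product of primes ≡ 1 (mod 4). Each prime p ≡ 1 (mod 4) is itself a sum of two squares; find a² by testing p − a² for a perfect square:
  89: 89 − 1² = 88, 89 − 2² = 85, 89 − 3² = 80, 89 − 4² = 73, 89 − 5² = 64 = 8² ⇒ 89 = 5² + 8².
  101: 101 − 1² = 100 = 10² ⇒ 101 = 1² + 10².
  Combine using the Brahmagupta–Fibonacci identity (a² + b²)(c² + d²) = (ac − bd)² + (ad + bc)² = (ac + bd)² + (ad − bc)²:
  89 · 101 = 8989: from (5² + 8²)(1² + 10²), take (5·1 − 8·10, 5·10 + 8·1) = (5 − 80, 50 + 8) = (-75, 58); dropping signs (only squares matter) gives (75, 58); check 75² + 58² = 5625 + 3364 = 8989 ✓.
Step 4: Order so x ≤ y and verify: 58² + 75² = 3364 + 5625 = 8989 = n. ✓

n = 8989 = 58² + 75² (one valid representation with x ≤ y).


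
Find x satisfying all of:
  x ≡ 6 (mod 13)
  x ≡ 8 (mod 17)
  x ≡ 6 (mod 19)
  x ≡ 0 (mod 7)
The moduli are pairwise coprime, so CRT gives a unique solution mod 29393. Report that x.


Product of moduli M = 13 · 17 · 19 · 7 = 29393.
Merge one congruence at a time:
  Start: x ≡ 6 (mod 13).
  Combine with x ≡ 8 (mod 17); new modulus lcm = 221.
    Write x = 6 + 13·t and substitute into x ≡ 8 (mod 17): 13·t ≡ 8 − 6 = 2 (mod 17).
    The inverse of 13 mod 17 is 4 (since 13·4 = 52 = 3·17 + 1), so t ≡ 4·2 = 8 ≡ 8 (mod 17).
    Then x = 6 + 13·8 = 110, valid modulo lcm(13, 17) = 221: x ≡ 110 (mod 221).
  Combine with x ≡ 6 (mod 19); new modulus lcm = 4199.
    Write x = 110 + 221·t and substitute into x ≡ 6 (mod 19): 221·t ≡ 6 − 110 = -104 (mod 19).
    Reduce coefficients mod 19: 12·t ≡ 10 (mod 19).
    The inverse of 12 mod 19 is 8 (since 12·8 = 96 = 5·19 + 1), so t ≡ 8·10 = 80 ≡ 4 (mod 19).
    Then x = 110 + 221·4 = 994, valid modulo lcm(221, 19) = 4199: x ≡ 994 (mod 4199).
  Combine with x ≡ 0 (mod 7); new modulus lcm = 29393.
    Write x = 994 + 4199·t and substitute into x ≡ 0 (mod 7): 4199·t ≡ 0 − 994 = -994 (mod 7).
    Reduce coefficients mod 7: 6·t ≡ 0 (mod 7).
    The inverse of 6 mod 7 is 6 (since 6·6 = 36 = 5·7 + 1), so t ≡ 6·0 = 0 ≡ 0 (mod 7).
    Then x = 994 + 4199·0 = 994, valid modulo lcm(4199, 7) = 29393: x ≡ 994 (mod 29393).
Verify against each original: 994 mod 13 = 6, 994 mod 17 = 8, 994 mod 19 = 6, 994 mod 7 = 0.

x ≡ 994 (mod 29393).


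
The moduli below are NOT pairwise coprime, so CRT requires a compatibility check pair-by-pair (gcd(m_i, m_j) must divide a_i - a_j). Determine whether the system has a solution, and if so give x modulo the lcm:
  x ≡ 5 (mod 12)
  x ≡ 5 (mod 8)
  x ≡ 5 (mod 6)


Moduli 12, 8, 6 are not pairwise coprime, so CRT works modulo lcm(m_i) when all pairwise compatibility conditions hold.
Pairwise compatibility: gcd(m_i, m_j) must divide a_i - a_j for every pair.
Merge one congruence at a time:
  Start: x ≡ 5 (mod 12).
  Combine with x ≡ 5 (mod 8): gcd(12, 8) = 4; 5 - 5 = 0, which IS divisible by 4, so compatible.
    Write x = 5 + 12·t and substitute into x ≡ 5 (mod 8): 12·t ≡ 5 − 5 = 0 (mod 8).
    Divide the congruence (and modulus) by g = 4: 3·t ≡ 0 (mod 2).
    Reduce coefficients mod 2: 1·t ≡ 0 (mod 2).
    So t ≡ 0 (mod 2).
    Then x = 5 + 12·0 = 5, valid modulo lcm(12, 8) = 24: x ≡ 5 (mod 24).
  Combine with x ≡ 5 (mod 6): gcd(24, 6) = 6; 5 - 5 = 0, which IS divisible by 6, so compatible.
    Write x = 5 + 24·t and substitute into x ≡ 5 (mod 6): 24·t ≡ 5 − 5 = 0 (mod 6).
    Divide the congruence (and modulus) by g = 6: 4·t ≡ 0 (mod 1).
    Modulo 1 every t works; take t = 0.
    Then x = 5 + 24·0 = 5, valid modulo lcm(24, 6) = 24: x ≡ 5 (mod 24).
Verify: 5 mod 12 = 5, 5 mod 8 = 5, 5 mod 6 = 5.

x ≡ 5 (mod 24).


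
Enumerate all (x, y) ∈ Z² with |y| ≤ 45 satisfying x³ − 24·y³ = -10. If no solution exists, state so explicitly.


The equation is x³ - 24y³ = -10. For fixed y, x³ = 24·y³ − 10, so a solution requires the RHS to be a perfect cube.
Strategy: iterate y from -45 to 45, compute RHS = 24·y³ − 10, and check whether it is a (positive or negative) perfect cube.
Check small values of y:
  y = 0: RHS = -10 is not a perfect cube.
  y = 1: RHS = 14 is not a perfect cube.
  y = -1: RHS = -34 is not a perfect cube.
  y = 2: RHS = 182 is not a perfect cube.
  y = -2: RHS = -202 is not a perfect cube.
  y = 3: RHS = 638 is not a perfect cube.
  y = -3: RHS = -658 is not a perfect cube.
Continuing the search up to |y| = 45 finds no solutions either.
No (x, y) in the scanned range satisfies the equation.

No integer solutions with |y| ≤ 45.


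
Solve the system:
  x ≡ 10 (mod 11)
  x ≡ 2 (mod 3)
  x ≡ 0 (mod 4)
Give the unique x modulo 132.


Moduli 11, 3, 4 are pairwise coprime; by CRT there is a unique solution modulo M = 11 · 3 · 4 = 132.
Solve pairwise, accumulating the modulus:
  Start with x ≡ 10 (mod 11).
  Combine with x ≡ 2 (mod 3): since gcd(11, 3) = 1, we get a unique residue mod 33.
    Write x = 10 + 11·t and substitute into x ≡ 2 (mod 3): 11·t ≡ 2 − 10 = -8 (mod 3).
    Reduce coefficients mod 3: 2·t ≡ 1 (mod 3).
    The inverse of 2 mod 3 is 2 (since 2·2 = 4 = 1·3 + 1), so t ≡ 2·1 = 2 ≡ 2 (mod 3).
    Then x = 10 + 11·2 = 32, valid modulo lcm(11, 3) = 33: x ≡ 32 (mod 33).
  Combine with x ≡ 0 (mod 4): since gcd(33, 4) = 1, we get a unique residue mod 132.
    Write x = 32 + 33·t and substitute into x ≡ 0 (mod 4): 33·t ≡ 0 − 32 = -32 (mod 4).
    Reduce coefficients mod 4: 1·t ≡ 0 (mod 4).
    So t ≡ 0 (mod 4).
    Then x = 32 + 33·0 = 32, valid modulo lcm(33, 4) = 132: x ≡ 32 (mod 132).
Verify: 32 mod 11 = 10 ✓, 32 mod 3 = 2 ✓, 32 mod 4 = 0 ✓.

x ≡ 32 (mod 132).


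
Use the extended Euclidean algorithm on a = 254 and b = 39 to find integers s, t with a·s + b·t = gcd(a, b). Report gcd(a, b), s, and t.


Euclidean algorithm on (254, 39) — divide until remainder is 0:
  254 = 6 · 39 + 20
  39 = 1 · 20 + 19
  20 = 1 · 19 + 1
  19 = 19 · 1 + 0
gcd(254, 39) = 1.
Track Bezout coefficients alongside the remainders: start with r₀ = 254 = a·1 + b·0 (s = 1, t = 0) and r₁ = 39 = a·0 + b·1 (s = 0, t = 1); each new remainder r_{k+1} = r_{k-1} − q_k·r_k inherits s_{k+1} = s_{k-1} − q_k·s_k, t_{k+1} = t_{k-1} − q_k·t_k, so r_k = a·s_k + b·t_k at every step:
  q = 6: r = 20, s = 1 − 6·0 = 1, t = 0 − 6·1 = -6  (check: 254·1 + 39·(-6) = 20)
  q = 1: r = 19, s = 0 − 1·1 = -1, t = 1 − 1·(-6) = 7  (check: 254·(-1) + 39·7 = 19)
  q = 1: r = 1, s = 1 − 1·(-1) = 2, t = -6 − 1·7 = -13  (check: 254·2 + 39·(-13) = 1)
The row with r = 1 (the gcd) gives the Bezout coefficients s = 2, t = -13.
Result: 254 · (2) + 39 · (-13) = 1.

gcd(254, 39) = 1; s = 2, t = -13 (check: 254·2 + 39·(-13) = 1).


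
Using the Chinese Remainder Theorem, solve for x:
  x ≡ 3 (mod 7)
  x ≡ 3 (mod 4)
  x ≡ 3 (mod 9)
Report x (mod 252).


Moduli 7, 4, 9 are pairwise coprime; by CRT there is a unique solution modulo M = 7 · 4 · 9 = 252.
Solve pairwise, accumulating the modulus:
  Start with x ≡ 3 (mod 7).
  Combine with x ≡ 3 (mod 4): since gcd(7, 4) = 1, we get a unique residue mod 28.
    Write x = 3 + 7·t and substitute into x ≡ 3 (mod 4): 7·t ≡ 3 − 3 = 0 (mod 4).
    Reduce coefficients mod 4: 3·t ≡ 0 (mod 4).
    The inverse of 3 mod 4 is 3 (since 3·3 = 9 = 2·4 + 1), so t ≡ 3·0 = 0 ≡ 0 (mod 4).
    Then x = 3 + 7·0 = 3, valid modulo lcm(7, 4) = 28: x ≡ 3 (mod 28).
  Combine with x ≡ 3 (mod 9): since gcd(28, 9) = 1, we get a unique residue mod 252.
    Write x = 3 + 28·t and substitute into x ≡ 3 (mod 9): 28·t ≡ 3 − 3 = 0 (mod 9).
    Reduce coefficients mod 9: 1·t ≡ 0 (mod 9).
    So t ≡ 0 (mod 9).
    Then x = 3 + 28·0 = 3, valid modulo lcm(28, 9) = 252: x ≡ 3 (mod 252).
Verify: 3 mod 7 = 3 ✓, 3 mod 4 = 3 ✓, 3 mod 9 = 3 ✓.

x ≡ 3 (mod 252).


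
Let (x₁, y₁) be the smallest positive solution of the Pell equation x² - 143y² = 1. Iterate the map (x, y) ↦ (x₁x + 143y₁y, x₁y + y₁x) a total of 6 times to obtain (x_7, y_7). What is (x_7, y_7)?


Step 1: Find the fundamental solution (x₁, y₁) of x² - 143y² = 1.
  Expand √143 as a continued fraction. a₀ = ⌊√143⌋ = 11; iterate m_{k+1} = d_k·a_k − m_k, d_{k+1} = (143 − m_{k+1}²)/d_k, a_{k+1} = ⌊(a₀ + m_{k+1})/d_{k+1}⌋ (starting m₀ = 0, d₀ = 1), with convergents p_k = a_k·p_{k-1} + p_{k-2}, q_k = a_k·q_{k-1} + q_{k-2} (p₋₁ = 1, q₋₁ = 0):
  k = 0: a₀ = 11; p₀/q₀ = 11/1; p₀² − 143·q₀² = 121 − 143 = -22.
  k = 1: m = 11, d = 22, a = ⌊(11 + 11)/22⌋ = 1; p/q = (1·11 + 1)/(1·1 + 0) = 12/1; p² − 143·q² = 144 − 143 = 1.
  The first convergent with p² − 143·q² = 1 gives the fundamental solution (x₁, y₁) = (12, 1).
Step 2: Apply the recurrence (x_{n+1}, y_{n+1}) = (x₁x_n + 143y₁y_n, x₁y_n + y₁x_n) repeatedly.
  From (x_1, y_1) = (12, 1): x_2 = 12·12 + 143·1·1 = 287; y_2 = 12·1 + 1·12 = 24.
  From (x_2, y_2) = (287, 24): x_3 = 12·287 + 143·1·24 = 6876; y_3 = 12·24 + 1·287 = 575.
  From (x_3, y_3) = (6876, 575): x_4 = 12·6876 + 143·1·575 = 164737; y_4 = 12·575 + 1·6876 = 13776.
  From (x_4, y_4) = (164737, 13776): x_5 = 12·164737 + 143·1·13776 = 3946812; y_5 = 12·13776 + 1·164737 = 330049.
  From (x_5, y_5) = (3946812, 330049): x_6 = 12·3946812 + 143·1·330049 = 94558751; y_6 = 12·330049 + 1·3946812 = 7907400.
  From (x_6, y_6) = (94558751, 7907400): x_7 = 12·94558751 + 143·1·7907400 = 2265463212; y_7 = 12·7907400 + 1·94558751 = 189447551.
Step 3: Verify x_7² - 143·y_7² = 5132323564925356944 - 5132323564925356943 = 1 (should be 1). ✓

(x_1, y_1) = (12, 1); (x_7, y_7) = (2265463212, 189447551).


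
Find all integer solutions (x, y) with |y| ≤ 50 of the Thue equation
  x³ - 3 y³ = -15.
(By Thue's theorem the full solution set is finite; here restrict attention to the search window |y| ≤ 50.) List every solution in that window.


The equation is x³ - 3y³ = -15. For fixed y, x³ = 3·y³ − 15, so a solution requires the RHS to be a perfect cube.
Strategy: iterate y from -50 to 50, compute RHS = 3·y³ − 15, and check whether it is a (positive or negative) perfect cube.
Check small values of y:
  y = 0: RHS = -15 is not a perfect cube.
  y = 1: RHS = -12 is not a perfect cube.
  y = -1: RHS = -18 is not a perfect cube.
  y = 2: RHS = 9 is not a perfect cube.
  y = -2: RHS = -39 is not a perfect cube.
  y = 3: RHS = 66 is not a perfect cube.
  y = -3: RHS = -96 is not a perfect cube.
Continuing the search up to |y| = 50 finds no solutions either.
No (x, y) in the scanned range satisfies the equation.

No integer solutions with |y| ≤ 50.


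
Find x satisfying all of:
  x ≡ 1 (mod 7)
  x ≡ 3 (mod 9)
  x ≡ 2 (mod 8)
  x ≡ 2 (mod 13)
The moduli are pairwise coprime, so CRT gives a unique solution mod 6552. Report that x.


Product of moduli M = 7 · 9 · 8 · 13 = 6552.
Merge one congruence at a time:
  Start: x ≡ 1 (mod 7).
  Combine with x ≡ 3 (mod 9); new modulus lcm = 63.
    Write x = 1 + 7·t and substitute into x ≡ 3 (mod 9): 7·t ≡ 3 − 1 = 2 (mod 9).
    The inverse of 7 mod 9 is 4 (since 7·4 = 28 = 3·9 + 1), so t ≡ 4·2 = 8 ≡ 8 (mod 9).
    Then x = 1 + 7·8 = 57, valid modulo lcm(7, 9) = 63: x ≡ 57 (mod 63).
  Combine with x ≡ 2 (mod 8); new modulus lcm = 504.
    Write x = 57 + 63·t and substitute into x ≡ 2 (mod 8): 63·t ≡ 2 − 57 = -55 (mod 8).
    Reduce coefficients mod 8: 7·t ≡ 1 (mod 8).
    The inverse of 7 mod 8 is 7 (since 7·7 = 49 = 6·8 + 1), so t ≡ 7·1 = 7 ≡ 7 (mod 8).
    Then x = 57 + 63·7 = 498, valid modulo lcm(63, 8) = 504: x ≡ 498 (mod 504).
  Combine with x ≡ 2 (mod 13); new modulus lcm = 6552.
    Write x = 498 + 504·t and substitute into x ≡ 2 (mod 13): 504·t ≡ 2 − 498 = -496 (mod 13).
    Reduce coefficients mod 13: 10·t ≡ 11 (mod 13).
    The inverse of 10 mod 13 is 4 (since 10·4 = 40 = 3·13 + 1), so t ≡ 4·11 = 44 ≡ 5 (mod 13).
    Then x = 498 + 504·5 = 3018, valid modulo lcm(504, 13) = 6552: x ≡ 3018 (mod 6552).
Verify against each original: 3018 mod 7 = 1, 3018 mod 9 = 3, 3018 mod 8 = 2, 3018 mod 13 = 2.

x ≡ 3018 (mod 6552).


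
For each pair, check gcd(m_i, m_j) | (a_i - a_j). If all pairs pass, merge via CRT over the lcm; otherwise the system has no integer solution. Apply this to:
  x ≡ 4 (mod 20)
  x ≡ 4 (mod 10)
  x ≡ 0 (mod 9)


Moduli 20, 10, 9 are not pairwise coprime, so CRT works modulo lcm(m_i) when all pairwise compatibility conditions hold.
Pairwise compatibility: gcd(m_i, m_j) must divide a_i - a_j for every pair.
Merge one congruence at a time:
  Start: x ≡ 4 (mod 20).
  Combine with x ≡ 4 (mod 10): gcd(20, 10) = 10; 4 - 4 = 0, which IS divisible by 10, so compatible.
    Write x = 4 + 20·t and substitute into x ≡ 4 (mod 10): 20·t ≡ 4 − 4 = 0 (mod 10).
    Divide the congruence (and modulus) by g = 10: 2·t ≡ 0 (mod 1).
    Modulo 1 every t works; take t = 0.
    Then x = 4 + 20·0 = 4, valid modulo lcm(20, 10) = 20: x ≡ 4 (mod 20).
  Combine with x ≡ 0 (mod 9): gcd(20, 9) = 1; 0 - 4 = -4, which IS divisible by 1, so compatible.
    Write x = 4 + 20·t and substitute into x ≡ 0 (mod 9): 20·t ≡ 0 − 4 = -4 (mod 9).
    Reduce coefficients mod 9: 2·t ≡ 5 (mod 9).
    The inverse of 2 mod 9 is 5 (since 2·5 = 10 = 1·9 + 1), so t ≡ 5·5 = 25 ≡ 7 (mod 9).
    Then x = 4 + 20·7 = 144, valid modulo lcm(20, 9) = 180: x ≡ 144 (mod 180).
Verify: 144 mod 20 = 4, 144 mod 10 = 4, 144 mod 9 = 0.

x ≡ 144 (mod 180).


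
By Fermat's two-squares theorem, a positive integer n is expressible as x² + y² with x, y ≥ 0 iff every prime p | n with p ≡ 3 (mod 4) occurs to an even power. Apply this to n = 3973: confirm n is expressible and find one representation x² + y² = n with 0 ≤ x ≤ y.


Step 1: Factor n = 3973 = 29 · 137.
Step 2: Check the mod-4 condition on each prime factor: 29 ≡ 1 (mod 4), exponent 1; 137 ≡ 1 (mod 4), exponent 1.
All primes ≡ 3 (mod 4) appear to even exponent (or don't appear), so by the two-squares theorem n IS expressible as a sum of two squares.
Step 3: Build a representation. Here n = 29 · 137 is a product of primes ≡ 1 (mod 4). Each prime p ≡ 1 (mod 4) is itself a sum of two squares; find a² by testing p − a² for a perfect square:
  29: 29 − 1² = 28, 29 − 2² = 25 = 5² ⇒ 29 = 2² + 5².
  137: 137 − 1² = 136, 137 − 2² = 133, 137 − 3² = 128, 137 − 4² = 121 = 11² ⇒ 137 = 4² + 11².
  Combine using the Brahmagupta–Fibonacci identity (a² + b²)(c² + d²) = (ac − bd)² + (ad + bc)² = (ac + bd)² + (ad − bc)²:
  29 · 137 = 3973: from (2² + 5²)(4² + 11²), take (2·4 − 5·11, 2·11 + 5·4) = (8 − 55, 22 + 20) = (-47, 42); dropping signs (only squares matter) gives (47, 42); check 47² + 42² = 2209 + 1764 = 3973 ✓.
Step 4: Order so x ≤ y and verify: 42² + 47² = 1764 + 2209 = 3973 = n. ✓

n = 3973 = 42² + 47² (one valid representation with x ≤ y).


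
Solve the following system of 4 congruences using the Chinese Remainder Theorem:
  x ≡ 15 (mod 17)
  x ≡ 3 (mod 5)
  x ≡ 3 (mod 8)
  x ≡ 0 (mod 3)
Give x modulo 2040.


Product of moduli M = 17 · 5 · 8 · 3 = 2040.
Merge one congruence at a time:
  Start: x ≡ 15 (mod 17).
  Combine with x ≡ 3 (mod 5); new modulus lcm = 85.
    Write x = 15 + 17·t and substitute into x ≡ 3 (mod 5): 17·t ≡ 3 − 15 = -12 (mod 5).
    Reduce coefficients mod 5: 2·t ≡ 3 (mod 5).
    The inverse of 2 mod 5 is 3 (since 2·3 = 6 = 1·5 + 1), so t ≡ 3·3 = 9 ≡ 4 (mod 5).
    Then x = 15 + 17·4 = 83, valid modulo lcm(17, 5) = 85: x ≡ 83 (mod 85).
  Combine with x ≡ 3 (mod 8); new modulus lcm = 680.
    Write x = 83 + 85·t and substitute into x ≡ 3 (mod 8): 85·t ≡ 3 − 83 = -80 (mod 8).
    Reduce coefficients mod 8: 5·t ≡ 0 (mod 8).
    The inverse of 5 mod 8 is 5 (since 5·5 = 25 = 3·8 + 1), so t ≡ 5·0 = 0 ≡ 0 (mod 8).
    Then x = 83 + 85·0 = 83, valid modulo lcm(85, 8) = 680: x ≡ 83 (mod 680).
  Combine with x ≡ 0 (mod 3); new modulus lcm = 2040.
    Write x = 83 + 680·t and substitute into x ≡ 0 (mod 3): 680·t ≡ 0 − 83 = -83 (mod 3).
    Reduce coefficients mod 3: 2·t ≡ 1 (mod 3).
    The inverse of 2 mod 3 is 2 (since 2·2 = 4 = 1·3 + 1), so t ≡ 2·1 = 2 ≡ 2 (mod 3).
    Then x = 83 + 680·2 = 1443, valid modulo lcm(680, 3) = 2040: x ≡ 1443 (mod 2040).
Verify against each original: 1443 mod 17 = 15, 1443 mod 5 = 3, 1443 mod 8 = 3, 1443 mod 3 = 0.

x ≡ 1443 (mod 2040).


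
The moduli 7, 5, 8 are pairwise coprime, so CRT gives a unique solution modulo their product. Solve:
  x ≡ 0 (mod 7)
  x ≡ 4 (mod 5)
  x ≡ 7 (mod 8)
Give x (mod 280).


Moduli 7, 5, 8 are pairwise coprime; by CRT there is a unique solution modulo M = 7 · 5 · 8 = 280.
Solve pairwise, accumulating the modulus:
  Start with x ≡ 0 (mod 7).
  Combine with x ≡ 4 (mod 5): since gcd(7, 5) = 1, we get a unique residue mod 35.
    Write x = 0 + 7·t and substitute into x ≡ 4 (mod 5): 7·t ≡ 4 − 0 = 4 (mod 5).
    Reduce coefficients mod 5: 2·t ≡ 4 (mod 5).
    The inverse of 2 mod 5 is 3 (since 2·3 = 6 = 1·5 + 1), so t ≡ 3·4 = 12 ≡ 2 (mod 5).
    Then x = 0 + 7·2 = 14, valid modulo lcm(7, 5) = 35: x ≡ 14 (mod 35).
  Combine with x ≡ 7 (mod 8): since gcd(35, 8) = 1, we get a unique residue mod 280.
    Write x = 14 + 35·t and substitute into x ≡ 7 (mod 8): 35·t ≡ 7 − 14 = -7 (mod 8).
    Reduce coefficients mod 8: 3·t ≡ 1 (mod 8).
    The inverse of 3 mod 8 is 3 (since 3·3 = 9 = 1·8 + 1), so t ≡ 3·1 = 3 ≡ 3 (mod 8).
    Then x = 14 + 35·3 = 119, valid modulo lcm(35, 8) = 280: x ≡ 119 (mod 280).
Verify: 119 mod 7 = 0 ✓, 119 mod 5 = 4 ✓, 119 mod 8 = 7 ✓.

x ≡ 119 (mod 280).


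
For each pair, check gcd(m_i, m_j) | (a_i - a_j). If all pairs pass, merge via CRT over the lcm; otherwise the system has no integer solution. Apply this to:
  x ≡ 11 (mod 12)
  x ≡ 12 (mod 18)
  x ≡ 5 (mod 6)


Moduli 12, 18, 6 are not pairwise coprime, so CRT works modulo lcm(m_i) when all pairwise compatibility conditions hold.
Pairwise compatibility: gcd(m_i, m_j) must divide a_i - a_j for every pair.
Merge one congruence at a time:
  Start: x ≡ 11 (mod 12).
  Combine with x ≡ 12 (mod 18): gcd(12, 18) = 6, and 12 - 11 = 1 is NOT divisible by 6.
    ⇒ system is inconsistent (no integer solution).

No solution (the system is inconsistent).


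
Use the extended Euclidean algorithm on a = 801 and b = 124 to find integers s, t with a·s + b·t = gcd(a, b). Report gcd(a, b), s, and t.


Euclidean algorithm on (801, 124) — divide until remainder is 0:
  801 = 6 · 124 + 57
  124 = 2 · 57 + 10
  57 = 5 · 10 + 7
  10 = 1 · 7 + 3
  7 = 2 · 3 + 1
  3 = 3 · 1 + 0
gcd(801, 124) = 1.
Track Bezout coefficients alongside the remainders: start with r₀ = 801 = a·1 + b·0 (s = 1, t = 0) and r₁ = 124 = a·0 + b·1 (s = 0, t = 1); each new remainder r_{k+1} = r_{k-1} − q_k·r_k inherits s_{k+1} = s_{k-1} − q_k·s_k, t_{k+1} = t_{k-1} − q_k·t_k, so r_k = a·s_k + b·t_k at every step:
  q = 6: r = 57, s = 1 − 6·0 = 1, t = 0 − 6·1 = -6  (check: 801·1 + 124·(-6) = 57)
  q = 2: r = 10, s = 0 − 2·1 = -2, t = 1 − 2·(-6) = 13  (check: 801·(-2) + 124·13 = 10)
  q = 5: r = 7, s = 1 − 5·(-2) = 11, t = -6 − 5·13 = -71  (check: 801·11 + 124·(-71) = 7)
  q = 1: r = 3, s = -2 − 1·11 = -13, t = 13 − 1·(-71) = 84  (check: 801·(-13) + 124·84 = 3)
  q = 2: r = 1, s = 11 − 2·(-13) = 37, t = -71 − 2·84 = -239  (check: 801·37 + 124·(-239) = 1)
The row with r = 1 (the gcd) gives the Bezout coefficients s = 37, t = -239.
Result: 801 · (37) + 124 · (-239) = 1.

gcd(801, 124) = 1; s = 37, t = -239 (check: 801·37 + 124·(-239) = 1).


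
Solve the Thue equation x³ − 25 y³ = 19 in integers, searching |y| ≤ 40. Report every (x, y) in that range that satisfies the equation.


The equation is x³ - 25y³ = 19. For fixed y, x³ = 25·y³ + 19, so a solution requires the RHS to be a perfect cube.
Strategy: iterate y from -40 to 40, compute RHS = 25·y³ + 19, and check whether it is a (positive or negative) perfect cube.
Check small values of y:
  y = 0: RHS = 19 is not a perfect cube.
  y = 1: RHS = 44 is not a perfect cube.
  y = -1: RHS = -6 is not a perfect cube.
  y = 2: RHS = 219 is not a perfect cube.
  y = -2: RHS = -181 is not a perfect cube.
  y = 3: RHS = 694 is not a perfect cube.
  y = -3: RHS = -656 is not a perfect cube.
Continuing the search up to |y| = 40 finds no solutions either.
No (x, y) in the scanned range satisfies the equation.

No integer solutions with |y| ≤ 40.


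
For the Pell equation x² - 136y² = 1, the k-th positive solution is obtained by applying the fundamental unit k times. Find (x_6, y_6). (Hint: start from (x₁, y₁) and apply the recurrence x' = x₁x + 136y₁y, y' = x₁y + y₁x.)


Step 1: Find the fundamental solution (x₁, y₁) of x² - 136y² = 1.
  Expand √136 as a continued fraction. a₀ = ⌊√136⌋ = 11; iterate m_{k+1} = d_k·a_k − m_k, d_{k+1} = (136 − m_{k+1}²)/d_k, a_{k+1} = ⌊(a₀ + m_{k+1})/d_{k+1}⌋ (starting m₀ = 0, d₀ = 1), with convergents p_k = a_k·p_{k-1} + p_{k-2}, q_k = a_k·q_{k-1} + q_{k-2} (p₋₁ = 1, q₋₁ = 0):
  k = 0: a₀ = 11; p₀/q₀ = 11/1; p₀² − 136·q₀² = 121 − 136 = -15.
  k = 1: m = 11, d = 15, a = ⌊(11 + 11)/15⌋ = 1; p/q = (1·11 + 1)/(1·1 + 0) = 12/1; p² − 136·q² = 144 − 136 = 8.
  k = 2: m = 4, d = 8, a = ⌊(11 + 4)/8⌋ = 1; p/q = (1·12 + 11)/(1·1 + 1) = 23/2; p² − 136·q² = 529 − 544 = -15.
  k = 3: m = 4, d = 15, a = ⌊(11 + 4)/15⌋ = 1; p/q = (1·23 + 12)/(1·2 + 1) = 35/3; p² − 136·q² = 1225 − 1224 = 1.
  The first convergent with p² − 136·q² = 1 gives the fundamental solution (x₁, y₁) = (35, 3).
Step 2: Apply the recurrence (x_{n+1}, y_{n+1}) = (x₁x_n + 136y₁y_n, x₁y_n + y₁x_n) repeatedly.
  From (x_1, y_1) = (35, 3): x_2 = 35·35 + 136·3·3 = 2449; y_2 = 35·3 + 3·35 = 210.
  From (x_2, y_2) = (2449, 210): x_3 = 35·2449 + 136·3·210 = 171395; y_3 = 35·210 + 3·2449 = 14697.
  From (x_3, y_3) = (171395, 14697): x_4 = 35·171395 + 136·3·14697 = 11995201; y_4 = 35·14697 + 3·171395 = 1028580.
  From (x_4, y_4) = (11995201, 1028580): x_5 = 35·11995201 + 136·3·1028580 = 839492675; y_5 = 35·1028580 + 3·11995201 = 71985903.
  From (x_5, y_5) = (839492675, 71985903): x_6 = 35·839492675 + 136·3·71985903 = 58752492049; y_6 = 35·71985903 + 3·839492675 = 5037984630.
Step 3: Verify x_6² - 136·y_6² = 3451855321967808218401 - 3451855321967808218400 = 1 (should be 1). ✓

(x_1, y_1) = (35, 3); (x_6, y_6) = (58752492049, 5037984630).


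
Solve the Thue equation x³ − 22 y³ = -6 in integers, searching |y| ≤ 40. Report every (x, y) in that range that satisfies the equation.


The equation is x³ - 22y³ = -6. For fixed y, x³ = 22·y³ − 6, so a solution requires the RHS to be a perfect cube.
Strategy: iterate y from -40 to 40, compute RHS = 22·y³ − 6, and check whether it is a (positive or negative) perfect cube.
Check small values of y:
  y = 0: RHS = -6 is not a perfect cube.
  y = 1: RHS = 16 is not a perfect cube.
  y = -1: RHS = -28 is not a perfect cube.
  y = 2: RHS = 170 is not a perfect cube.
  y = -2: RHS = -182 is not a perfect cube.
  y = 3: RHS = 588 is not a perfect cube.
  y = -3: RHS = -600 is not a perfect cube.
Continuing, at y = 5: RHS = 2744 = (14)³ ⇒ x = 14 works.
Searching the remaining y in |y| ≤ 40 finds no further solutions.
Collected solutions: (14, 5).

Solutions (with |y| ≤ 40): (14, 5).


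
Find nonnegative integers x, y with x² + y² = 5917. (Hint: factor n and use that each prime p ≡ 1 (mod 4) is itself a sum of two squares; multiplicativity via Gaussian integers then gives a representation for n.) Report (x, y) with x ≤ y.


Step 1: Factor n = 5917 = 61 · 97.
Step 2: Check the mod-4 condition on each prime factor: 61 ≡ 1 (mod 4), exponent 1; 97 ≡ 1 (mod 4), exponent 1.
All primes ≡ 3 (mod 4) appear to even exponent (or don't appear), so by the two-squares theorem n IS expressible as a sum of two squares.
Step 3: Build a representation. Here n = 61 · 97 is a product of primes ≡ 1 (mod 4). Each prime p ≡ 1 (mod 4) is itself a sum of two squares; find a² by testing p − a² for a perfect square:
  61: 61 − 1² = 60, 61 − 2² = 57, 61 − 3² = 52, 61 − 4² = 45, 61 − 5² = 36 = 6² ⇒ 61 = 5² + 6².
  97: 97 − 1² = 96, 97 − 2² = 93, 97 − 3² = 88, 97 − 4² = 81 = 9² ⇒ 97 = 4² + 9².
  Combine using the Brahmagupta–Fibonacci identity (a² + b²)(c² + d²) = (ac − bd)² + (ad + bc)² = (ac + bd)² + (ad − bc)²:
  61 · 97 = 5917: from (5² + 6²)(4² + 9²), take (5·4 − 6·9, 5·9 + 6·4) = (20 − 54, 45 + 24) = (-34, 69); dropping signs (only squares matter) gives (34, 69); check 34² + 69² = 1156 + 4761 = 5917 ✓.
Step 4: Order so x ≤ y and verify: 34² + 69² = 1156 + 4761 = 5917 = n. ✓

n = 5917 = 34² + 69² (one valid representation with x ≤ y).


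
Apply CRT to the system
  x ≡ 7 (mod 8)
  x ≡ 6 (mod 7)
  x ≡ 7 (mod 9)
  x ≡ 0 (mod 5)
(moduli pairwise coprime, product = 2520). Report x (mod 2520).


Product of moduli M = 8 · 7 · 9 · 5 = 2520.
Merge one congruence at a time:
  Start: x ≡ 7 (mod 8).
  Combine with x ≡ 6 (mod 7); new modulus lcm = 56.
    Write x = 7 + 8·t and substitute into x ≡ 6 (mod 7): 8·t ≡ 6 − 7 = -1 (mod 7).
    Reduce coefficients mod 7: 1·t ≡ 6 (mod 7).
    So t ≡ 6 (mod 7).
    Then x = 7 + 8·6 = 55, valid modulo lcm(8, 7) = 56: x ≡ 55 (mod 56).
  Combine with x ≡ 7 (mod 9); new modulus lcm = 504.
    Write x = 55 + 56·t and substitute into x ≡ 7 (mod 9): 56·t ≡ 7 − 55 = -48 (mod 9).
    Reduce coefficients mod 9: 2·t ≡ 6 (mod 9).
    The inverse of 2 mod 9 is 5 (since 2·5 = 10 = 1·9 + 1), so t ≡ 5·6 = 30 ≡ 3 (mod 9).
    Then x = 55 + 56·3 = 223, valid modulo lcm(56, 9) = 504: x ≡ 223 (mod 504).
  Combine with x ≡ 0 (mod 5); new modulus lcm = 2520.
    Write x = 223 + 504·t and substitute into x ≡ 0 (mod 5): 504·t ≡ 0 − 223 = -223 (mod 5).
    Reduce coefficients mod 5: 4·t ≡ 2 (mod 5).
    The inverse of 4 mod 5 is 4 (since 4·4 = 16 = 3·5 + 1), so t ≡ 4·2 = 8 ≡ 3 (mod 5).
    Then x = 223 + 504·3 = 1735, valid modulo lcm(504, 5) = 2520: x ≡ 1735 (mod 2520).
Verify against each original: 1735 mod 8 = 7, 1735 mod 7 = 6, 1735 mod 9 = 7, 1735 mod 5 = 0.

x ≡ 1735 (mod 2520).


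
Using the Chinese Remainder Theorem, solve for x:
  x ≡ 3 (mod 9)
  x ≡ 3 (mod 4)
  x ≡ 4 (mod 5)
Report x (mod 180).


Moduli 9, 4, 5 are pairwise coprime; by CRT there is a unique solution modulo M = 9 · 4 · 5 = 180.
Solve pairwise, accumulating the modulus:
  Start with x ≡ 3 (mod 9).
  Combine with x ≡ 3 (mod 4): since gcd(9, 4) = 1, we get a unique residue mod 36.
    Write x = 3 + 9·t and substitute into x ≡ 3 (mod 4): 9·t ≡ 3 − 3 = 0 (mod 4).
    Reduce coefficients mod 4: 1·t ≡ 0 (mod 4).
    So t ≡ 0 (mod 4).
    Then x = 3 + 9·0 = 3, valid modulo lcm(9, 4) = 36: x ≡ 3 (mod 36).
  Combine with x ≡ 4 (mod 5): since gcd(36, 5) = 1, we get a unique residue mod 180.
    Write x = 3 + 36·t and substitute into x ≡ 4 (mod 5): 36·t ≡ 4 − 3 = 1 (mod 5).
    Reduce coefficients mod 5: 1·t ≡ 1 (mod 5).
    So t ≡ 1 (mod 5).
    Then x = 3 + 36·1 = 39, valid modulo lcm(36, 5) = 180: x ≡ 39 (mod 180).
Verify: 39 mod 9 = 3 ✓, 39 mod 4 = 3 ✓, 39 mod 5 = 4 ✓.

x ≡ 39 (mod 180).


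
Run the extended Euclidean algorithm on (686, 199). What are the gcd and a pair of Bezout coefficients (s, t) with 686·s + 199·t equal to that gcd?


Euclidean algorithm on (686, 199) — divide until remainder is 0:
  686 = 3 · 199 + 89
  199 = 2 · 89 + 21
  89 = 4 · 21 + 5
  21 = 4 · 5 + 1
  5 = 5 · 1 + 0
gcd(686, 199) = 1.
Track Bezout coefficients alongside the remainders: start with r₀ = 686 = a·1 + b·0 (s = 1, t = 0) and r₁ = 199 = a·0 + b·1 (s = 0, t = 1); each new remainder r_{k+1} = r_{k-1} − q_k·r_k inherits s_{k+1} = s_{k-1} − q_k·s_k, t_{k+1} = t_{k-1} − q_k·t_k, so r_k = a·s_k + b·t_k at every step:
  q = 3: r = 89, s = 1 − 3·0 = 1, t = 0 − 3·1 = -3  (check: 686·1 + 199·(-3) = 89)
  q = 2: r = 21, s = 0 − 2·1 = -2, t = 1 − 2·(-3) = 7  (check: 686·(-2) + 199·7 = 21)
  q = 4: r = 5, s = 1 − 4·(-2) = 9, t = -3 − 4·7 = -31  (check: 686·9 + 199·(-31) = 5)
  q = 4: r = 1, s = -2 − 4·9 = -38, t = 7 − 4·(-31) = 131  (check: 686·(-38) + 199·131 = 1)
The row with r = 1 (the gcd) gives the Bezout coefficients s = -38, t = 131.
Result: 686 · (-38) + 199 · (131) = 1.

gcd(686, 199) = 1; s = -38, t = 131 (check: 686·(-38) + 199·131 = 1).


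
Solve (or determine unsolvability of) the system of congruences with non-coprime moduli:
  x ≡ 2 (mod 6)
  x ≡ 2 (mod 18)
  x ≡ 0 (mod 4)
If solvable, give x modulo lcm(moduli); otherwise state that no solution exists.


Moduli 6, 18, 4 are not pairwise coprime, so CRT works modulo lcm(m_i) when all pairwise compatibility conditions hold.
Pairwise compatibility: gcd(m_i, m_j) must divide a_i - a_j for every pair.
Merge one congruence at a time:
  Start: x ≡ 2 (mod 6).
  Combine with x ≡ 2 (mod 18): gcd(6, 18) = 6; 2 - 2 = 0, which IS divisible by 6, so compatible.
    Write x = 2 + 6·t and substitute into x ≡ 2 (mod 18): 6·t ≡ 2 − 2 = 0 (mod 18).
    Divide the congruence (and modulus) by g = 6: 1·t ≡ 0 (mod 3).
    So t ≡ 0 (mod 3).
    Then x = 2 + 6·0 = 2, valid modulo lcm(6, 18) = 18: x ≡ 2 (mod 18).
  Combine with x ≡ 0 (mod 4): gcd(18, 4) = 2; 0 - 2 = -2, which IS divisible by 2, so compatible.
    Write x = 2 + 18·t and substitute into x ≡ 0 (mod 4): 18·t ≡ 0 − 2 = -2 (mod 4).
    Divide the congruence (and modulus) by g = 2: 9·t ≡ -1 (mod 2).
    Reduce coefficients mod 2: 1·t ≡ 1 (mod 2).
    So t ≡ 1 (mod 2).
    Then x = 2 + 18·1 = 20, valid modulo lcm(18, 4) = 36: x ≡ 20 (mod 36).
Verify: 20 mod 6 = 2, 20 mod 18 = 2, 20 mod 4 = 0.

x ≡ 20 (mod 36).


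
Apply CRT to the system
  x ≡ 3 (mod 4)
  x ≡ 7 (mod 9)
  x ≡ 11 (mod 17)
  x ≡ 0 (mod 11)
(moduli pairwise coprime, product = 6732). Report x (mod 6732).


Product of moduli M = 4 · 9 · 17 · 11 = 6732.
Merge one congruence at a time:
  Start: x ≡ 3 (mod 4).
  Combine with x ≡ 7 (mod 9); new modulus lcm = 36.
    Write x = 3 + 4·t and substitute into x ≡ 7 (mod 9): 4·t ≡ 7 − 3 = 4 (mod 9).
    The inverse of 4 mod 9 is 7 (since 4·7 = 28 = 3·9 + 1), so t ≡ 7·4 = 28 ≡ 1 (mod 9).
    Then x = 3 + 4·1 = 7, valid modulo lcm(4, 9) = 36: x ≡ 7 (mod 36).
  Combine with x ≡ 11 (mod 17); new modulus lcm = 612.
    Write x = 7 + 36·t and substitute into x ≡ 11 (mod 17): 36·t ≡ 11 − 7 = 4 (mod 17).
    Reduce coefficients mod 17: 2·t ≡ 4 (mod 17).
    The inverse of 2 mod 17 is 9 (since 2·9 = 18 = 1·17 + 1), so t ≡ 9·4 = 36 ≡ 2 (mod 17).
    Then x = 7 + 36·2 = 79, valid modulo lcm(36, 17) = 612: x ≡ 79 (mod 612).
  Combine with x ≡ 0 (mod 11); new modulus lcm = 6732.
    Write x = 79 + 612·t and substitute into x ≡ 0 (mod 11): 612·t ≡ 0 − 79 = -79 (mod 11).
    Reduce coefficients mod 11: 7·t ≡ 9 (mod 11).
    The inverse of 7 mod 11 is 8 (since 7·8 = 56 = 5·11 + 1), so t ≡ 8·9 = 72 ≡ 6 (mod 11).
    Then x = 79 + 612·6 = 3751, valid modulo lcm(612, 11) = 6732: x ≡ 3751 (mod 6732).
Verify against each original: 3751 mod 4 = 3, 3751 mod 9 = 7, 3751 mod 17 = 11, 3751 mod 11 = 0.

x ≡ 3751 (mod 6732).
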